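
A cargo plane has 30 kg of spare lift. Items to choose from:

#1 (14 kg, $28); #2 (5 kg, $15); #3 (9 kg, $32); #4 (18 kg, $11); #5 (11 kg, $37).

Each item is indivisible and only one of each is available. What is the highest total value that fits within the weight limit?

Check high-value combinations within 30 kg:
- #2+#3+#5: weight 5+9+11=25, value 15+32+37=84
- #1+#2+#5: weight 14+5+11=30, value 28+15+37=80
- #1+#2+#3: weight 14+5+9=28, value 28+15+32=75
- #3+#5: weight 9+11=20, value 32+37=69
Best: $84.

$84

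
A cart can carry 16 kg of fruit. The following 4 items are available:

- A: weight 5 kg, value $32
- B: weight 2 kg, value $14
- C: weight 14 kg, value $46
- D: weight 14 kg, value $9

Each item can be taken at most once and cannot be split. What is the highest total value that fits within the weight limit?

$60

Check high-value combinations within 16 kg:
- B+C: weight 2+14=16, value 14+46=60
- A+B: weight 5+2=7, value 32+14=46
- C: weight 14, value 46
- A: weight 5, value 32
- B+D: weight 2+14=16, value 14+9=23
Best: $60.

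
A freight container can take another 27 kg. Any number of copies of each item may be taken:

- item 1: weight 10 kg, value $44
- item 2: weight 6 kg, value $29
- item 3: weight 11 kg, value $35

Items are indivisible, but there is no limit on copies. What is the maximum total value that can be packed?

$117

Best value-per-unit is item 2 at 29/6; filling with it alone gives 4×29 = 116.
Optimal mix: 2×item 1 + 1×item 2 → weight 26, value 117.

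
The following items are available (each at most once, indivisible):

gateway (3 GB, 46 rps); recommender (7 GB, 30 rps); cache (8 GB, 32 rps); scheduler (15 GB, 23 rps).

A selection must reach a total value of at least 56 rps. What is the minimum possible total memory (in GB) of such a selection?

10

Subsets with value ≥ 56, sorted by total memory:
- gateway+recommender: memory 10, value 76
- gateway+cache: memory 11, value 78
- recommender+cache: memory 15, value 62
- gateway+recommender+cache: memory 18, value 108
Minimum memory: 10 GB.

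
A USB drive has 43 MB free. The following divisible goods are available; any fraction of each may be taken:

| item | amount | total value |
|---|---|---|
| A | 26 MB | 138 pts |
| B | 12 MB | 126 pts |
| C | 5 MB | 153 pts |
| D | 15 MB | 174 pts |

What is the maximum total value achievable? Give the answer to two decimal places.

511.38

Take in order of value per unit:
- C (153/5 per unit): all 5 → value 153, running total 153.00
- D (174/15 per unit): all 15 → value 174, running total 327.00
- B (126/12 per unit): all 12 → value 126, running total 453.00
- A (138/26 per unit): 11 of 26 → value 11×138/26 = 58.3846, running total 511.38
Total 511.38.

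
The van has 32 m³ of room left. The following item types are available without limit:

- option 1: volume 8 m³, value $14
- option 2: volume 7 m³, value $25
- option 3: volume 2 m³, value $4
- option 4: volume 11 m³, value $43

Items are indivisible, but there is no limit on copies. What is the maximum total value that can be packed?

$118

Best value-per-unit is option 4 at 43/11; filling with it alone gives 2×43 = 86.
Optimal mix: 3×option 2 + 1×option 4 → volume 32, value 118.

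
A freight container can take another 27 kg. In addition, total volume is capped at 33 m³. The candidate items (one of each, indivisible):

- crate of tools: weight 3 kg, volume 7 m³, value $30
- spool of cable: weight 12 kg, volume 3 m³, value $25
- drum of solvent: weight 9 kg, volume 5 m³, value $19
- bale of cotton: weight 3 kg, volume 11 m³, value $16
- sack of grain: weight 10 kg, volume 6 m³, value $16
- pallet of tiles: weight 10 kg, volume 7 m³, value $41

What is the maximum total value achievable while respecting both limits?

Feasible sets respecting both limits:
- crate of tools+drum of solvent+bale of cotton+pallet of tiles: weight 25, volume 30, value 106
- crate of tools+bale of cotton+sack of grain+pallet of tiles: weight 26, volume 31, value 103
- crate of tools+spool of cable+pallet of tiles: weight 25, volume 17, value 96
Best: $106.

$106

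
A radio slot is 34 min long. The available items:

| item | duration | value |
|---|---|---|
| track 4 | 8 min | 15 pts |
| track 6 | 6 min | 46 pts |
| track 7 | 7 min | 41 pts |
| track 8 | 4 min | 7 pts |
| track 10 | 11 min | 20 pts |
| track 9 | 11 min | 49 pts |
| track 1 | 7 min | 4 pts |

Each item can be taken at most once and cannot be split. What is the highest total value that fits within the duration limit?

151 pts

Check high-value combinations within 34 min:
- track 4+track 6+track 7+track 9: duration 8+6+7+11=32, value 15+46+41+49=151
- track 6+track 7+track 8+track 9: duration 6+7+4+11=28, value 46+41+7+49=143
- track 6+track 7+track 9+track 1: duration 6+7+11+7=31, value 46+41+49+4=140
- track 6+track 7+track 9: duration 6+7+11=24, value 46+41+49=136
Best: 151 pts.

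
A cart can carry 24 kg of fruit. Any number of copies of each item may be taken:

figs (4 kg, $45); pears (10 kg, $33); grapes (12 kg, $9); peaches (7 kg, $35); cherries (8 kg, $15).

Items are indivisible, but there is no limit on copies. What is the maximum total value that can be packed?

Best value-per-unit is figs at 45/4, and filling with it alone uses weight 6×4=24. No mix of the others beats 6×45 = 270.

$270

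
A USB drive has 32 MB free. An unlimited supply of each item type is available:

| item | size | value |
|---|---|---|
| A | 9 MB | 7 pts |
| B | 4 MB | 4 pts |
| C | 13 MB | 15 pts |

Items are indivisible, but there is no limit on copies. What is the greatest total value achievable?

34 pts

Best value-per-unit is C at 15/13; filling with it alone gives 2×15 = 30.
Optimal mix: 1×B + 2×C → size 30, value 34.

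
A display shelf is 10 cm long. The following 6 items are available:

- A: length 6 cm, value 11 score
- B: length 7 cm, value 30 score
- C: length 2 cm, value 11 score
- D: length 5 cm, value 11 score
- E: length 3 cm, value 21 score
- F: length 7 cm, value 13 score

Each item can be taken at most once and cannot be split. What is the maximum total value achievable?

Check high-value combinations within 10 cm:
- B+E: length 7+3=10, value 30+21=51
- C+D+E: length 2+5+3=10, value 11+11+21=43
- B+C: length 7+2=9, value 30+11=41
- E+F: length 3+7=10, value 21+13=34
Best: 51 score.

51 score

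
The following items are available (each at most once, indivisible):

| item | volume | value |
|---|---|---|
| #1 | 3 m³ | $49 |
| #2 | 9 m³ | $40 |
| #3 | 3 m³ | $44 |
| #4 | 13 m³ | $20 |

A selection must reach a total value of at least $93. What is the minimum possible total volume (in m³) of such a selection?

Subsets with value ≥ 93, sorted by total volume:
- #1+#3: volume 6, value 93
- #1+#2+#3: volume 15, value 133
- #1+#3+#4: volume 19, value 113
- #1+#2+#4: volume 25, value 109
Minimum volume: 6 m³.

6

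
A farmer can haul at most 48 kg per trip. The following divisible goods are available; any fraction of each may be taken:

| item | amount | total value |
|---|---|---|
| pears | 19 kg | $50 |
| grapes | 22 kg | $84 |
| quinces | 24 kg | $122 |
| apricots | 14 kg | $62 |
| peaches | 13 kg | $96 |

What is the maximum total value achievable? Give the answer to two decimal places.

Take in order of value per unit:
- peaches (96/13 per unit): all 13 → value 96, running total 96.00
- quinces (122/24 per unit): all 24 → value 122, running total 218.00
- apricots (62/14 per unit): 11 of 14 → value 11×62/14 = 48.7143, running total 266.71
Total 266.71.

266.71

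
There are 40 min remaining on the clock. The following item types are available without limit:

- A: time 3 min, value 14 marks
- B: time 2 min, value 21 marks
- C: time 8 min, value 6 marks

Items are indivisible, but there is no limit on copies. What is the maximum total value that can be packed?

420 marks

Best value-per-unit is B at 21/2, and filling with it alone uses time 20×2=40. No mix of the others beats 20×21 = 420.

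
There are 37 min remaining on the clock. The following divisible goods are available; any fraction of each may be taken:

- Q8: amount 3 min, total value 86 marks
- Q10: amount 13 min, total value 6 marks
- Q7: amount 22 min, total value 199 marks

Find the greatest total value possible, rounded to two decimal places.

290.54

Take in order of value per unit:
- Q8 (86/3 per unit): all 3 → value 86, running total 86.00
- Q7 (199/22 per unit): all 22 → value 199, running total 285.00
- Q10 (6/13 per unit): 12 of 13 → value 12×6/13 = 5.5385, running total 290.54
Total 290.54.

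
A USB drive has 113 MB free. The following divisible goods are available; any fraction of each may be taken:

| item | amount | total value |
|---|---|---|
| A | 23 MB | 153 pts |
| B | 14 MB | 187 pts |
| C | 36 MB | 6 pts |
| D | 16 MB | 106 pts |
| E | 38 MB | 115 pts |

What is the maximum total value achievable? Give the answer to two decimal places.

Take in order of value per unit:
- B (187/14 per unit): all 14 → value 187, running total 187.00
- A (153/23 per unit): all 23 → value 153, running total 340.00
- D (106/16 per unit): all 16 → value 106, running total 446.00
- E (115/38 per unit): all 38 → value 115, running total 561.00
- C (6/36 per unit): 22 of 36 → value 22×6/36 = 3.6667, running total 564.67
Total 564.67.

564.67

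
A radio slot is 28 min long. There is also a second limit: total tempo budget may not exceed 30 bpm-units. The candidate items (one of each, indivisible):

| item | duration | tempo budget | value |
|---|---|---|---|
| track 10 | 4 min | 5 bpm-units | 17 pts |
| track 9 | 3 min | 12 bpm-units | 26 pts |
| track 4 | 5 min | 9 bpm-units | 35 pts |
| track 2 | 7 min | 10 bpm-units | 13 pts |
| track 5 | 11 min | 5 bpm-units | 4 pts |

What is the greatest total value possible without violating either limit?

78 pts

Feasible sets respecting both limits:
- track 10+track 9+track 4: duration 12, tempo budget 26, value 78
- track 10+track 4+track 2+track 5: duration 27, tempo budget 29, value 69
- track 10+track 4+track 2: duration 16, tempo budget 24, value 65
- track 9+track 4+track 5: duration 19, tempo budget 26, value 65
Best: 78 pts.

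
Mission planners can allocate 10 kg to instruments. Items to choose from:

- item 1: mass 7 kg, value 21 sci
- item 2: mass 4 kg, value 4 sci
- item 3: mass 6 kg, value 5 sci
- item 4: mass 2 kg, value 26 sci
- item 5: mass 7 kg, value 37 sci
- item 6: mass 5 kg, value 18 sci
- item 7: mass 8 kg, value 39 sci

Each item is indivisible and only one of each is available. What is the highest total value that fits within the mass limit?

Check high-value combinations within 10 kg:
- item 4+item 7: mass 2+8=10, value 26+39=65
- item 4+item 5: mass 2+7=9, value 26+37=63
- item 1+item 4: mass 7+2=9, value 21+26=47
Best: 65 sci.

65 sci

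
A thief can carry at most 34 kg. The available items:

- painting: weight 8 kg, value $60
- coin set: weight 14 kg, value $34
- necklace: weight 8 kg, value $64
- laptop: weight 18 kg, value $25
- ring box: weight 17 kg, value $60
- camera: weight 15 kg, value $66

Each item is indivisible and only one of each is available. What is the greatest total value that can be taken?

$190

Check high-value combinations within 34 kg:
- painting+necklace+camera: weight 8+8+15=31, value 60+64+66=190
- painting+necklace+ring box: weight 8+8+17=33, value 60+64+60=184
- painting+coin set+necklace: weight 8+14+8=30, value 60+34+64=158
- painting+necklace+laptop: weight 8+8+18=34, value 60+64+25=149
- necklace+camera: weight 8+15=23, value 64+66=130
Best: $190.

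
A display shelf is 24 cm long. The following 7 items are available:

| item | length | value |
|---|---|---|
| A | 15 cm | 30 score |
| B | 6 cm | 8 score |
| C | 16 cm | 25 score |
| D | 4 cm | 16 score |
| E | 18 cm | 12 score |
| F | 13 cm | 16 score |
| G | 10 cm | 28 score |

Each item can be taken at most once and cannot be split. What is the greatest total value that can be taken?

Check high-value combinations within 24 cm:
- B+D+G: length 6+4+10=20, value 8+16+28=52
- A+D: length 15+4=19, value 30+16=46
- D+G: length 4+10=14, value 16+28=44
- F+G: length 13+10=23, value 16+28=44
- C+D: length 16+4=20, value 25+16=41
Best: 52 score.

52 score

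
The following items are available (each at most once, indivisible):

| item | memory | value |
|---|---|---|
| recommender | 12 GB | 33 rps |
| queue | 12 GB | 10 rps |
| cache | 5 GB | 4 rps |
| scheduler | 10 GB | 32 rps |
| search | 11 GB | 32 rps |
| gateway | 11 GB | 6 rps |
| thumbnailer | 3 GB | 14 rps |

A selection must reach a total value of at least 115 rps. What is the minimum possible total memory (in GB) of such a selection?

Subsets with value ≥ 115, sorted by total memory:
- recommender+cache+scheduler+search+thumbnailer: memory 41, value 115
- recommender+scheduler+search+gateway+thumbnailer: memory 47, value 117
- recommender+queue+scheduler+search+thumbnailer: memory 48, value 121
Minimum memory: 41 GB.

41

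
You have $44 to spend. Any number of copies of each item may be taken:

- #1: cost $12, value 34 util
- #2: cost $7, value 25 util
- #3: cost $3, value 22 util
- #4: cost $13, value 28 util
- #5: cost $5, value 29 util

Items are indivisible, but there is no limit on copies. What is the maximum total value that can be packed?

Best value-per-unit is #3 at 22/3; filling with it alone gives 14×22 = 308.
Optimal mix: 13×#3 + 1×#5 → cost 44, value 315.

315 util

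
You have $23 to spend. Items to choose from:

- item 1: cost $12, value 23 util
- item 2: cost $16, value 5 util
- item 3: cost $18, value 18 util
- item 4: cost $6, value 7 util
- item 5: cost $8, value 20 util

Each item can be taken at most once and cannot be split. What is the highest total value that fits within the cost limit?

43 util

Check high-value combinations within $23:
- item 1+item 5: cost 12+8=20, value 23+20=43
- item 1+item 4: cost 12+6=18, value 23+7=30
- item 4+item 5: cost 6+8=14, value 7+20=27
Best: 43 util.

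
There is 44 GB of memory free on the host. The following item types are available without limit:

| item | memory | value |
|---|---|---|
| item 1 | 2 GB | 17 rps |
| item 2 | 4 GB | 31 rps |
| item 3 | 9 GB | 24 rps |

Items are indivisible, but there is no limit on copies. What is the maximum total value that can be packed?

374 rps

Best value-per-unit is item 1 at 17/2, and filling with it alone uses memory 22×2=44. No mix of the others beats 22×17 = 374.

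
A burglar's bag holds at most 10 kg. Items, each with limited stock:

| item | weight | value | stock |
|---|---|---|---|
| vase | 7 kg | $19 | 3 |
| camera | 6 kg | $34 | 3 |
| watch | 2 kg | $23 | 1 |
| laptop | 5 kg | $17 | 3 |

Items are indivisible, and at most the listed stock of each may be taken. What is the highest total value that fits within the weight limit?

$57

Top feasible selections:
- 1×camera + 1×watch: weight 8, value 57
- 1×vase + 1×watch: weight 9, value 42
- 1×watch + 1×laptop: weight 7, value 40
- 1×camera: weight 6, value 34
Best: $57.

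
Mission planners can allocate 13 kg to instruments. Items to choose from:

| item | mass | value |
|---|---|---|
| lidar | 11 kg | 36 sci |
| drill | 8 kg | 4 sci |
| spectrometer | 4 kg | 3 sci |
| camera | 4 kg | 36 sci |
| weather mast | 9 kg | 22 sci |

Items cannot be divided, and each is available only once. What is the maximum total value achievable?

58 sci

Check high-value combinations within 13 kg:
- camera+weather mast: mass 4+9=13, value 36+22=58
- drill+camera: mass 8+4=12, value 4+36=40
- spectrometer+camera: mass 4+4=8, value 3+36=39
Best: 58 sci.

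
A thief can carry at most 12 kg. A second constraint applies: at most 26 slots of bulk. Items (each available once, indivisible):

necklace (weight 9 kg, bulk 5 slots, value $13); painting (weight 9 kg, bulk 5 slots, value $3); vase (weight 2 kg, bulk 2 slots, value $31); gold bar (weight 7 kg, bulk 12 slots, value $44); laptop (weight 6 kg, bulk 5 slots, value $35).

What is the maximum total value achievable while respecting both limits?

$75

Feasible sets respecting both limits:
- vase+gold bar: weight 9, bulk 14, value 75
- vase+laptop: weight 8, bulk 7, value 66
- necklace+vase: weight 11, bulk 7, value 44
Best: $75.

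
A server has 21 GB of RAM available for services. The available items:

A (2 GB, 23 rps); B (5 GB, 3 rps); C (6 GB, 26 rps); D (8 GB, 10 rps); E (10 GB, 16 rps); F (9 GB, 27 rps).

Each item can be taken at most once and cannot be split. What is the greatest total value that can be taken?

This is a 0/1 knapsack; check combinations near the capacity.
- A+C+F: memory 2+6+9=17, value 23+26+27=76
- A+E+F: memory 2+10+9=21, value 23+16+27=66
- A+C+E: memory 2+6+10=18, value 23+26+16=65
- A+B+C+D: memory 2+5+6+8=21, value 23+3+26+10=62
Best: 76 rps.

76 rps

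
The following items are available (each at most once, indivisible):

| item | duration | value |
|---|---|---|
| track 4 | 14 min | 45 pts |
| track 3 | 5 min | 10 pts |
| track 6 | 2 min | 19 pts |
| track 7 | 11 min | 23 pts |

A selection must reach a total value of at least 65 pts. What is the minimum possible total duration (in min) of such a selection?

21

Subsets with value ≥ 65, sorted by total duration:
- track 4+track 3+track 6: duration 21, value 74
- track 4+track 7: duration 25, value 68
- track 4+track 6+track 7: duration 27, value 87
- track 4+track 3+track 7: duration 30, value 78
Minimum duration: 21 min.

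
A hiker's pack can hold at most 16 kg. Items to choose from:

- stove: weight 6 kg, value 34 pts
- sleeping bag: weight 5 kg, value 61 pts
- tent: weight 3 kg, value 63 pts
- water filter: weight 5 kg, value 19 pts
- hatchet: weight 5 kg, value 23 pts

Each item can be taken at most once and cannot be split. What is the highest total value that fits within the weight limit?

Check high-value combinations within 16 kg:
- stove+sleeping bag+tent: weight 6+5+3=14, value 34+61+63=158
- sleeping bag+tent+hatchet: weight 5+3+5=13, value 61+63+23=147
- sleeping bag+tent+water filter: weight 5+3+5=13, value 61+63+19=143
- sleeping bag+tent: weight 5+3=8, value 61+63=124
Best: 158 pts.

158 pts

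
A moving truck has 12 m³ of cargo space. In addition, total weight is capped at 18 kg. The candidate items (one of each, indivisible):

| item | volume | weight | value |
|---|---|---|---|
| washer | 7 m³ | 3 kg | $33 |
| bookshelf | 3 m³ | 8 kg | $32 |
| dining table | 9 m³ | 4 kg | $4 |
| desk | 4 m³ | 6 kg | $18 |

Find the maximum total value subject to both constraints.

$65

Feasible sets respecting both limits:
- washer+bookshelf: volume 10, weight 11, value 65
- washer+desk: volume 11, weight 9, value 51
- bookshelf+desk: volume 7, weight 14, value 50
Best: $65.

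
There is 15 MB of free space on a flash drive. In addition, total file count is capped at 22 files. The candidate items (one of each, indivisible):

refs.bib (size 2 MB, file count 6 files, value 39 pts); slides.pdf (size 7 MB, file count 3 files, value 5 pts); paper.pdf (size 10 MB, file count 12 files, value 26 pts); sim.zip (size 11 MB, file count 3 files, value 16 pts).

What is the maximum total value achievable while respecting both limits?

65 pts

Feasible sets respecting both limits:
- refs.bib+paper.pdf: size 12, file count 18, value 65
- refs.bib+sim.zip: size 13, file count 9, value 55
- refs.bib+slides.pdf: size 9, file count 9, value 44
Best: 65 pts.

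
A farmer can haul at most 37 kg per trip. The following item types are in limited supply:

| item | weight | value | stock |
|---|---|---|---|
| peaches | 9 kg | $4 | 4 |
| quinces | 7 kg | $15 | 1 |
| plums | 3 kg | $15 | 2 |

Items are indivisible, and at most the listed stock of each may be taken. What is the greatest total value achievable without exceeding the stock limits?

Best selections within weight 37 and stock limits:
- 2×peaches + 1×quinces + 2×plums: weight 31, value 53
- 1×peaches + 1×quinces + 2×plums: weight 22, value 49
Best: $53.

$53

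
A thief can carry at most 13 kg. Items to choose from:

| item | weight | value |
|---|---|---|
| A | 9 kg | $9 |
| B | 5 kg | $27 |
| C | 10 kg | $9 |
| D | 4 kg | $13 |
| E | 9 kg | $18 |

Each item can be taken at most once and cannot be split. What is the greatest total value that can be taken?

$40

Check high-value combinations within 13 kg:
- B+D: weight 5+4=9, value 27+13=40
- D+E: weight 4+9=13, value 13+18=31
- B: weight 5, value 27
- A+D: weight 9+4=13, value 9+13=22
Best: $40.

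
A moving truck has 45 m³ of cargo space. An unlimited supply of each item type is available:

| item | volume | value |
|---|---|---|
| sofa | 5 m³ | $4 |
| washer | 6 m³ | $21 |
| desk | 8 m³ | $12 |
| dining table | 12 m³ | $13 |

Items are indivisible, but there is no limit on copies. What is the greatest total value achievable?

$147

Best value-per-unit is washer at 21/6, and filling with it alone uses volume 7×6=42. No mix of the others beats 7×21 = 147.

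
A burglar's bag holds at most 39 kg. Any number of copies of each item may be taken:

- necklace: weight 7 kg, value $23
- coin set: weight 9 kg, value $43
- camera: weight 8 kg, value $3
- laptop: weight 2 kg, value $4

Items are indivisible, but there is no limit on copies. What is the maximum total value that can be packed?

$176

Best value-per-unit is coin set at 43/9; filling with it alone gives 4×43 = 172.
Optimal mix: 4×coin set + 1×laptop → weight 38, value 176.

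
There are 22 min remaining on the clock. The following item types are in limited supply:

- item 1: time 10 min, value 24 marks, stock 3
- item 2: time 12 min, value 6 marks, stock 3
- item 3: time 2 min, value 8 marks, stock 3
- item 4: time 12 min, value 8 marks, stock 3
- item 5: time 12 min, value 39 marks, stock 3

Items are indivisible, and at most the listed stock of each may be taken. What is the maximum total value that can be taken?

Best selections within time 22 and stock limits:
- 3×item 3 + 1×item 5: time 18, value 63
- 1×item 1 + 1×item 5: time 22, value 63
- 2×item 1 + 1×item 3: time 22, value 56
- 2×item 3 + 1×item 5: time 16, value 55
Best: 63 marks.

63 marks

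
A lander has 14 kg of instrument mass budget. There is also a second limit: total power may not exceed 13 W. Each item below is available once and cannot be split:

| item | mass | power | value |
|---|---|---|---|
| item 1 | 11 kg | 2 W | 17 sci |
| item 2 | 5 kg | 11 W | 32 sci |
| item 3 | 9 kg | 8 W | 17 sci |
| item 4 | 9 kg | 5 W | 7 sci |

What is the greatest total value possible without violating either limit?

32 sci

Feasible sets respecting both limits:
- item 2: mass 5, power 11, value 32
- item 1: mass 11, power 2, value 17
- item 3: mass 9, power 8, value 17
Best: 32 sci.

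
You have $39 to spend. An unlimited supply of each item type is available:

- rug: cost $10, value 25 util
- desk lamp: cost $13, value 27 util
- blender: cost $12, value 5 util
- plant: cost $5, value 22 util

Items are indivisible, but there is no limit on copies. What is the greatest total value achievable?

Best value-per-unit is plant at 22/5, and filling with it alone uses cost 7×5=35. No mix of the others beats 7×22 = 154.

154 util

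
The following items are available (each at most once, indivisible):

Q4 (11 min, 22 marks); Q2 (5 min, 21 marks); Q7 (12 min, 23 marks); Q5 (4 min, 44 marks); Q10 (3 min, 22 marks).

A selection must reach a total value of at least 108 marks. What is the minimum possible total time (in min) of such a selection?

Subsets with value ≥ 108, sorted by total time:
- Q4+Q2+Q5+Q10: time 23, value 109
- Q2+Q7+Q5+Q10: time 24, value 110
- Q4+Q7+Q5+Q10: time 30, value 111
Minimum time: 23 min.

23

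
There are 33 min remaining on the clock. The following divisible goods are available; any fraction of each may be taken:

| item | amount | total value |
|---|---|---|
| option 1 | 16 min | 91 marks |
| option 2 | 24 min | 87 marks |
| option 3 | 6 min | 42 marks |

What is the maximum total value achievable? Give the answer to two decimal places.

Take in order of value per unit:
- option 3 (42/6 per unit): all 6 → value 42, running total 42.00
- option 1 (91/16 per unit): all 16 → value 91, running total 133.00
- option 2 (87/24 per unit): 11 of 24 → value 11×87/24 = 39.8750, running total 172.88
Total 172.88.

172.88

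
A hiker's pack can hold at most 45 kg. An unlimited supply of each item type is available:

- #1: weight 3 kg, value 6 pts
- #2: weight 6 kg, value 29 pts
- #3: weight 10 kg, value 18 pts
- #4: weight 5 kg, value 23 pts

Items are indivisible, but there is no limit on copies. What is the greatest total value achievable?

214 pts

Best value-per-unit is #2 at 29/6; filling with it alone gives 7×29 = 203.
Optimal mix: 5×#2 + 3×#4 → weight 45, value 214.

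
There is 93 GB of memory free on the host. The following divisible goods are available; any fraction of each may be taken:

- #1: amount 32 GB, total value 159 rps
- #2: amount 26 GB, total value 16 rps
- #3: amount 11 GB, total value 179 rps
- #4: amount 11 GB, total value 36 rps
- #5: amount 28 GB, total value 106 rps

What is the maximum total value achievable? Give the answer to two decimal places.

486.77

Take in order of value per unit:
- #3 (179/11 per unit): all 11 → value 179, running total 179.00
- #1 (159/32 per unit): all 32 → value 159, running total 338.00
- #5 (106/28 per unit): all 28 → value 106, running total 444.00
- #4 (36/11 per unit): all 11 → value 36, running total 480.00
- #2 (16/26 per unit): 11 of 26 → value 11×16/26 = 6.7692, running total 486.77
Total 486.77.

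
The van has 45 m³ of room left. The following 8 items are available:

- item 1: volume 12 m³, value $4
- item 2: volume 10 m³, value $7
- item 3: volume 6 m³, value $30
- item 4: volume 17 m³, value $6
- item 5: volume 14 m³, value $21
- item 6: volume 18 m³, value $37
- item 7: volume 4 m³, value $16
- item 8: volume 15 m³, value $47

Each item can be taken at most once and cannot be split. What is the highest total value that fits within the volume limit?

Check high-value combinations within 45 m³:
- item 3+item 6+item 7+item 8: volume 6+18+4+15=43, value 30+37+16+47=130
- item 3+item 6+item 8: volume 6+18+15=39, value 30+37+47=114
- item 3+item 5+item 7+item 8: volume 6+14+4+15=39, value 30+21+16+47=114
Best: $130.

$130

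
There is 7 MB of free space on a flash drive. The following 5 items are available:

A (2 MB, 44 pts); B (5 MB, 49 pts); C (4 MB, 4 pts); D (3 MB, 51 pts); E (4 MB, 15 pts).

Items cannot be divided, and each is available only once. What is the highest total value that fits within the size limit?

95 pts

Check high-value combinations within 7 MB:
- A+D: size 2+3=5, value 44+51=95
- A+B: size 2+5=7, value 44+49=93
- D+E: size 3+4=7, value 51+15=66
- A+E: size 2+4=6, value 44+15=59
Best: 95 pts.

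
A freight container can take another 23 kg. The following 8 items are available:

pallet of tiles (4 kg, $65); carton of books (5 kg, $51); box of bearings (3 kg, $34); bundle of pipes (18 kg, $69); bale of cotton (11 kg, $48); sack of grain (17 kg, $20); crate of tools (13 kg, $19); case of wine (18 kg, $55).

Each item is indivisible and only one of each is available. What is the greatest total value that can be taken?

Check high-value combinations within 23 kg:
- pallet of tiles+carton of books+box of bearings+bale of cotton: weight 4+5+3+11=23, value 65+51+34+48=198
- pallet of tiles+carton of books+bale of cotton: weight 4+5+11=20, value 65+51+48=164
- pallet of tiles+carton of books+box of bearings: weight 4+5+3=12, value 65+51+34=150
- pallet of tiles+box of bearings+bale of cotton: weight 4+3+11=18, value 65+34+48=147
- pallet of tiles+carton of books+crate of tools: weight 4+5+13=22, value 65+51+19=135
Best: $198.

$198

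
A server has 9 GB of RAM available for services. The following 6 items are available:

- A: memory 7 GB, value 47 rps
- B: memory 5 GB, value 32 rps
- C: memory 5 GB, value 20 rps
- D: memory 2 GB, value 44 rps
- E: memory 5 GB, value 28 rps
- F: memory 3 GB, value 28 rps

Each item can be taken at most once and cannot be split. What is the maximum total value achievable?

91 rps

Check high-value combinations within 9 GB:
- A+D: memory 7+2=9, value 47+44=91
- B+D: memory 5+2=7, value 32+44=76
- D+F: memory 2+3=5, value 44+28=72
- D+E: memory 2+5=7, value 44+28=72
Best: 91 rps.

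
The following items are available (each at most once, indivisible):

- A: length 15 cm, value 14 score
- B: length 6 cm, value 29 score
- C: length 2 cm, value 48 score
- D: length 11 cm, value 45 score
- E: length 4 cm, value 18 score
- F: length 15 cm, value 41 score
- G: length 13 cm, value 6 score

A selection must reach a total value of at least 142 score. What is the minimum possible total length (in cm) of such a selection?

Subsets with value ≥ 142, sorted by total length:
- C+D+E+F: length 32, value 152
- B+C+D+F: length 34, value 163
Minimum length: 32 cm.

32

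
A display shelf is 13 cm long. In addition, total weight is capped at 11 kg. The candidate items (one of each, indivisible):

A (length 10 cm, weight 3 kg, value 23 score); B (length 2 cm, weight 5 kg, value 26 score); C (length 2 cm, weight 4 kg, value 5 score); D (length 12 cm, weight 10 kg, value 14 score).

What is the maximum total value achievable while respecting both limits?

49 score

Feasible sets respecting both limits:
- A+B: length 12, weight 8, value 49
- B+C: length 4, weight 9, value 31
- A+C: length 12, weight 7, value 28
- B: length 2, weight 5, value 26
Best: 49 score.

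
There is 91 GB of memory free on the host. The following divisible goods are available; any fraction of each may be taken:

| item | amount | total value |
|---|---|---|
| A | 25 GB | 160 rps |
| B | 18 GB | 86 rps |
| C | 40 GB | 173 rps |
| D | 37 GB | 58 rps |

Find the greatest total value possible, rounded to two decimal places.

Take in order of value per unit:
- A (160/25 per unit): all 25 → value 160, running total 160.00
- B (86/18 per unit): all 18 → value 86, running total 246.00
- C (173/40 per unit): all 40 → value 173, running total 419.00
- D (58/37 per unit): 8 of 37 → value 8×58/37 = 12.5405, running total 431.54
Total 431.54.

431.54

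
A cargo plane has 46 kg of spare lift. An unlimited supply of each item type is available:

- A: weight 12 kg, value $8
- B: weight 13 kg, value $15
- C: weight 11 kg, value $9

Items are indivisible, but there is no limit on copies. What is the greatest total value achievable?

$45

Best value-per-unit is B at 15/13, and filling with it alone uses weight 3×13=39. No mix of the others beats 3×15 = 45.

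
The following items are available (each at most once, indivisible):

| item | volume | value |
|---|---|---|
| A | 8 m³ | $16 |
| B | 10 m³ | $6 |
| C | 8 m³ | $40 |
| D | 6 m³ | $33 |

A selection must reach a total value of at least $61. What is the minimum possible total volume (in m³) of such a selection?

Subsets with value ≥ 61, sorted by total volume:
- C+D: volume 14, value 73
- A+C+D: volume 22, value 89
Minimum volume: 14 m³.

14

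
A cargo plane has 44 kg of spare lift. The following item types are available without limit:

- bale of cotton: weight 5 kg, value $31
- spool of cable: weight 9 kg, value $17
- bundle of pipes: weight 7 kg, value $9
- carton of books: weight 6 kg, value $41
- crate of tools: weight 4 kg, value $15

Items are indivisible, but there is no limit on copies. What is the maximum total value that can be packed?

Best value-per-unit is carton of books at 41/6; filling with it alone gives 7×41 = 287.
Optimal mix: 4×bale of cotton + 4×carton of books → weight 44, value 288.

$288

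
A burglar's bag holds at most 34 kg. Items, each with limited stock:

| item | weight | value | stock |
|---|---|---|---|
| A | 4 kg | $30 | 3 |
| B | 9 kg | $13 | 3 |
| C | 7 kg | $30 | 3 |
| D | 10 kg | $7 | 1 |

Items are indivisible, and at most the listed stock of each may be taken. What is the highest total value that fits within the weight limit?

Best selections within weight 34 and stock limits:
- 3×A + 3×C: weight 33, value 180
- 3×A + 2×C: weight 26, value 150
- 2×A + 3×C: weight 29, value 150
- 3×A + 1×B + 1×C: weight 28, value 133
Best: $180.

$180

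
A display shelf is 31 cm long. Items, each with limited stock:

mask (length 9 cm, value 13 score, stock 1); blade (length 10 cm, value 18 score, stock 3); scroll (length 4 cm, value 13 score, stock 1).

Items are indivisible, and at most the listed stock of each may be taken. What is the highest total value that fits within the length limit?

Top feasible selections:
- 3×blade: length 30, value 54
- 2×blade + 1×scroll: length 24, value 49
Best: 54 score.

54 score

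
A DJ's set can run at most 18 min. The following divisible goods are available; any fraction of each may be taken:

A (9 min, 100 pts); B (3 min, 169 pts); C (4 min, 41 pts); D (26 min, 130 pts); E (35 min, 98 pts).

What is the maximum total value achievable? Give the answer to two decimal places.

320.00

Take in order of value per unit:
- B (169/3 per unit): all 3 → value 169, running total 169.00
- A (100/9 per unit): all 9 → value 100, running total 269.00
- C (41/4 per unit): all 4 → value 41, running total 310.00
- D (130/26 per unit): 2 of 26 → value 2×130/26 = 10.0000, running total 320.00
Total 320.00.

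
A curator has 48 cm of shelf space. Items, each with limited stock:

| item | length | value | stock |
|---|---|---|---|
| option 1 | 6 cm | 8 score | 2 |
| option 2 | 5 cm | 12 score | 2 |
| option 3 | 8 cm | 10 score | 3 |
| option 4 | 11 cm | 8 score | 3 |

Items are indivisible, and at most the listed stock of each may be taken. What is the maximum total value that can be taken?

Top feasible selections:
- 2×option 1 + 2×option 2 + 3×option 3: length 46, value 70
- 1×option 1 + 2×option 2 + 3×option 3: length 40, value 62
Best: 70 score.

70 score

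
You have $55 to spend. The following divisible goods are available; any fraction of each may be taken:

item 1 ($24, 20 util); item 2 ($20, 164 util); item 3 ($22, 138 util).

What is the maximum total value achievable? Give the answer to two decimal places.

312.83

Take in order of value per unit:
- item 2 (164/20 per unit): all 20 → value 164, running total 164.00
- item 3 (138/22 per unit): all 22 → value 138, running total 302.00
- item 1 (20/24 per unit): 13 of 24 → value 13×20/24 = 10.8333, running total 312.83
Total 312.83.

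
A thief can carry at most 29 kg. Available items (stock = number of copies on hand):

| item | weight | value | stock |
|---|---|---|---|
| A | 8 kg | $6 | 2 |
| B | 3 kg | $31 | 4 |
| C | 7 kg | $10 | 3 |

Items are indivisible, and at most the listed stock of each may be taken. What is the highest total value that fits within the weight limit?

Best selections within weight 29 and stock limits:
- 4×B + 2×C: weight 26, value 144
- 1×A + 4×B + 1×C: weight 27, value 140
- 2×A + 4×B: weight 28, value 136
- 4×B + 1×C: weight 19, value 134
Best: $144.

$144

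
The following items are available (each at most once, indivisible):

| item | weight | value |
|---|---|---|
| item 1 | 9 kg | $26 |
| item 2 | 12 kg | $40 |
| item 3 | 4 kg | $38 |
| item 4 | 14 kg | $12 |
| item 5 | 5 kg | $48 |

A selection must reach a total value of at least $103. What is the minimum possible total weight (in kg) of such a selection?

Subsets with value ≥ 103, sorted by total weight:
- item 1+item 3+item 5: weight 18, value 112
- item 2+item 3+item 5: weight 21, value 126
- item 1+item 2+item 3: weight 25, value 104
Minimum weight: 18 kg.

18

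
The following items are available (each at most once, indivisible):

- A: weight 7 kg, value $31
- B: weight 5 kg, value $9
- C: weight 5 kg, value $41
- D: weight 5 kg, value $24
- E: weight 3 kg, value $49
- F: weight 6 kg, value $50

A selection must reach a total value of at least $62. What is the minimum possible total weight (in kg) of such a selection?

8

Subsets with value ≥ 62, sorted by total weight:
- C+E: weight 8, value 90
- D+E: weight 8, value 73
- E+F: weight 9, value 99
Minimum weight: 8 kg.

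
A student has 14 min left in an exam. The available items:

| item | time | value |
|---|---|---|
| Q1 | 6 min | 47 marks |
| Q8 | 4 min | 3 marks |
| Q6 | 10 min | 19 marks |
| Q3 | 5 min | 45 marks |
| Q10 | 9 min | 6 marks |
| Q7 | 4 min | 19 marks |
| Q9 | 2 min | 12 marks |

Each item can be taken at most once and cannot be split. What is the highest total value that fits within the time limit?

This is a 0/1 knapsack; check combinations near the capacity.
- Q1+Q3+Q9: time 6+5+2=13, value 47+45+12=104
- Q1+Q3: time 6+5=11, value 47+45=92
- Q1+Q7+Q9: time 6+4+2=12, value 47+19+12=78
Best: 104 marks.

104 marks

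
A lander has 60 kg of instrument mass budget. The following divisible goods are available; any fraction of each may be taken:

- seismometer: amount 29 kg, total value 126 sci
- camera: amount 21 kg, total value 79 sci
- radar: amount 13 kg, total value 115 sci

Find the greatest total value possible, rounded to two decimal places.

308.71

Take in order of value per unit:
- radar (115/13 per unit): all 13 → value 115, running total 115.00
- seismometer (126/29 per unit): all 29 → value 126, running total 241.00
- camera (79/21 per unit): 18 of 21 → value 18×79/21 = 67.7143, running total 308.71
Total 308.71.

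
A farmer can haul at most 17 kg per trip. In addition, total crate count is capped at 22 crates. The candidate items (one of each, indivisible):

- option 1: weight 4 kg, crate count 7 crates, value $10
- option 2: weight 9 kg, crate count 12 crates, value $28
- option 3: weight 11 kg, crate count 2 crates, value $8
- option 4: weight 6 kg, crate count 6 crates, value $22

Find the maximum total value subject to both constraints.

Feasible sets respecting both limits:
- option 2+option 4: weight 15, crate count 18, value 50
- option 1+option 2: weight 13, crate count 19, value 38
- option 1+option 4: weight 10, crate count 13, value 32
- option 3+option 4: weight 17, crate count 8, value 30
Best: $50.

$50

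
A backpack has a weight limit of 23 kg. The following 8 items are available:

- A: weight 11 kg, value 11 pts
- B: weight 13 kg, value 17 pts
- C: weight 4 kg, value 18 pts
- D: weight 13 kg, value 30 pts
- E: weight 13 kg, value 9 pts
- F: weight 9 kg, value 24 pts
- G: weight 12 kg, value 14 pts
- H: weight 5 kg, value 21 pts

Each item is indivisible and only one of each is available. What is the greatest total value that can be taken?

69 pts

Check high-value combinations within 23 kg:
- C+D+H: weight 4+13+5=22, value 18+30+21=69
- C+F+H: weight 4+9+5=18, value 18+24+21=63
- B+C+H: weight 13+4+5=22, value 17+18+21=56
Best: 69 pts.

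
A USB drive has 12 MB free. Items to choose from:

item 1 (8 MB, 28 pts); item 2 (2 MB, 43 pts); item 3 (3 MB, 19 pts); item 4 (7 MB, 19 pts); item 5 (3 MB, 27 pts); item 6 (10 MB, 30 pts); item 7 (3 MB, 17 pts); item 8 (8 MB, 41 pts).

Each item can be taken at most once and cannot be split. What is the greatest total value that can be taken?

106 pts

Check high-value combinations within 12 MB:
- item 2+item 3+item 5+item 7: size 2+3+3+3=11, value 43+19+27+17=106
- item 2+item 3+item 5: size 2+3+3=8, value 43+19+27=89
- item 2+item 4+item 5: size 2+7+3=12, value 43+19+27=89
- item 2+item 5+item 7: size 2+3+3=8, value 43+27+17=87
- item 2+item 8: size 2+8=10, value 43+41=84
Best: 106 pts.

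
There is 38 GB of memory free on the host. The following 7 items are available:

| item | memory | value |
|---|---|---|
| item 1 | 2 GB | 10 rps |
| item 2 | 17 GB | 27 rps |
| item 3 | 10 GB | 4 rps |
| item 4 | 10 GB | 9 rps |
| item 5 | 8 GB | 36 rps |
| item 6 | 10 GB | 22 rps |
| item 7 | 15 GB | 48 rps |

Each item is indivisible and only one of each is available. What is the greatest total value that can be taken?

116 rps

This is a 0/1 knapsack; check combinations near the capacity.
- item 1+item 5+item 6+item 7: memory 2+8+10+15=35, value 10+36+22+48=116
- item 5+item 6+item 7: memory 8+10+15=33, value 36+22+48=106
- item 1+item 4+item 5+item 7: memory 2+10+8+15=35, value 10+9+36+48=103
- item 1+item 3+item 5+item 7: memory 2+10+8+15=35, value 10+4+36+48=98
- item 1+item 2+item 5+item 6: memory 2+17+8+10=37, value 10+27+36+22=95
Best: 116 rps.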